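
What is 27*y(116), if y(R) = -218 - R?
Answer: -9018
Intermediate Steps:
27*y(116) = 27*(-218 - 1*116) = 27*(-218 - 116) = 27*(-334) = -9018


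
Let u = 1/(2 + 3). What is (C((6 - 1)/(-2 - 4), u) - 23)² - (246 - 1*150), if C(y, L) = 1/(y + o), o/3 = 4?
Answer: 1925281/4489 ≈ 428.89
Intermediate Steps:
o = 12 (o = 3*4 = 12)
u = ⅕ (u = 1/5 = ⅕ ≈ 0.20000)
C(y, L) = 1/(12 + y) (C(y, L) = 1/(y + 12) = 1/(12 + y))
(C((6 - 1)/(-2 - 4), u) - 23)² - (246 - 1*150) = (1/(12 + (6 - 1)/(-2 - 4)) - 23)² - (246 - 1*150) = (1/(12 + 5/(-6)) - 23)² - (246 - 150) = (1/(12 + 5*(-⅙)) - 23)² - 1*96 = (1/(12 - ⅚) - 23)² - 96 = (1/(67/6) - 23)² - 96 = (6/67 - 23)² - 96 = (-1535/67)² - 96 = 2356225/4489 - 96 = 1925281/4489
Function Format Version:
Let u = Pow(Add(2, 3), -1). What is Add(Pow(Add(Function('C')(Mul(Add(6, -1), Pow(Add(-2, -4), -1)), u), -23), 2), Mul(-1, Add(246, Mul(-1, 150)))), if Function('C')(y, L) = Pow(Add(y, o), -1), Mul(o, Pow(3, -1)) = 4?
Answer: Rational(1925281, 4489) ≈ 428.89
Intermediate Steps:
o = 12 (o = Mul(3, 4) = 12)
u = Rational(1, 5) (u = Pow(5, -1) = Rational(1, 5) ≈ 0.20000)
Function('C')(y, L) = Pow(Add(12, y), -1) (Function('C')(y, L) = Pow(Add(y, 12), -1) = Pow(Add(12, y), -1))
Add(Pow(Add(Function('C')(Mul(Add(6, -1), Pow(Add(-2, -4), -1)), u), -23), 2), Mul(-1, Add(246, Mul(-1, 150)))) = Add(Pow(Add(Pow(Add(12, Mul(Add(6, -1), Pow(Add(-2, -4), -1))), -1), -23), 2), Mul(-1, Add(246, Mul(-1, 150)))) = Add(Pow(Add(Pow(Add(12, Mul(5, Pow(-6, -1))), -1), -23), 2), Mul(-1, Add(246, -150))) = Add(Pow(Add(Pow(Add(12, Mul(5, Rational(-1, 6))), -1), -23), 2), Mul(-1, 96)) = Add(Pow(Add(Pow(Add(12, Rational(-5, 6)), -1), -23), 2), -96) = Add(Pow(Add(Pow(Rational(67, 6), -1), -23), 2), -96) = Add(Pow(Add(Rational(6, 67), -23), 2), -96) = Add(Pow(Rational(-1535, 67), 2), -96) = Add(Rational(2356225, 4489), -96) = Rational(1925281, 4489)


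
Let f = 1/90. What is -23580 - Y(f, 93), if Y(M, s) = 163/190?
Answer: -4480363/190 ≈ -23581.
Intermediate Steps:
f = 1/90 ≈ 0.011111
Y(M, s) = 163/190 (Y(M, s) = 163*(1/190) = 163/190)
-23580 - Y(f, 93) = -23580 - 1*163/190 = -23580 - 163/190 = -4480363/190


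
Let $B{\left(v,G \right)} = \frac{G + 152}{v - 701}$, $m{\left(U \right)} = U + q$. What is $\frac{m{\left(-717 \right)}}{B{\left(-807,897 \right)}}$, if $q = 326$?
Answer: $\frac{589628}{1049} \approx 562.09$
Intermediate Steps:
$m{\left(U \right)} = 326 + U$ ($m{\left(U \right)} = U + 326 = 326 + U$)
$B{\left(v,G \right)} = \frac{152 + G}{-701 + v}$
$\frac{m{\left(-717 \right)}}{B{\left(-807,897 \right)}} = \frac{326 - 717}{\frac{1}{-701 - 807} \left(152 + 897\right)} = - \frac{391}{\frac{1}{-1508} \cdot 1049} = - \frac{391}{\left(- \frac{1}{1508}\right) 1049} = - \frac{391}{- \frac{1049}{1508}} = \left(-391\right) \left(- \frac{1508}{1049}\right) = \frac{589628}{1049}$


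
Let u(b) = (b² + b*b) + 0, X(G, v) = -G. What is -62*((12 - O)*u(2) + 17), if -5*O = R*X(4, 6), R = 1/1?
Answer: -33046/5 ≈ -6609.2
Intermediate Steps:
R = 1
O = ⅘ (O = -(-1*4)/5 = -(-4)/5 = -⅕*(-4) = ⅘ ≈ 0.80000)
u(b) = 2*b² (u(b) = (b² + b²) + 0 = 2*b² + 0 = 2*b²)
-62*((12 - O)*u(2) + 17) = -62*((12 - 1*⅘)*(2*2²) + 17) = -62*((12 - ⅘)*(2*4) + 17) = -62*((56/5)*8 + 17) = -62*(448/5 + 17) = -62*533/5 = -33046/5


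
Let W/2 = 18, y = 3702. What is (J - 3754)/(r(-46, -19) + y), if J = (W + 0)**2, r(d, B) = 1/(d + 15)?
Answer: -76198/114761 ≈ -0.66397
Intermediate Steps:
r(d, B) = 1/(15 + d)
W = 36 (W = 2*18 = 36)
J = 1296 (J = (36 + 0)**2 = 36**2 = 1296)
(J - 3754)/(r(-46, -19) + y) = (1296 - 3754)/(1/(15 - 46) + 3702) = -2458/(1/(-31) + 3702) = -2458/(-1/31 + 3702) = -2458/114761/31 = -2458*31/114761 = -76198/114761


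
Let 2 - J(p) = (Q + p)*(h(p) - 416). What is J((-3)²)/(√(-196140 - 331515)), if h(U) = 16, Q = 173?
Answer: -72802*I*√527655/527655 ≈ -100.22*I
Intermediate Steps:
J(p) = 69202 + 400*p (J(p) = 2 - (173 + p)*(16 - 416) = 2 - (173 + p)*(-400) = 2 - (-69200 - 400*p) = 2 + (69200 + 400*p) = 69202 + 400*p)
J((-3)²)/(√(-196140 - 331515)) = (69202 + 400*(-3)²)/(√(-196140 - 331515)) = (69202 + 400*9)/(√(-527655)) = (69202 + 3600)/((I*√527655)) = 72802*(-I*√527655/527655) = -72802*I*√527655/527655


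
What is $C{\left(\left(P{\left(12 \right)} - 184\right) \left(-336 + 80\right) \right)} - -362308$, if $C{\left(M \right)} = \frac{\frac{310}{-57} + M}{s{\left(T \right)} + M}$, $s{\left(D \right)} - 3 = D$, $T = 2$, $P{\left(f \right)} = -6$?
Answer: $\frac{200919542758}{554553} \approx 3.6231 \cdot 10^{5}$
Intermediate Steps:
$s{\left(D \right)} = 3 + D$
$C{\left(M \right)} = \frac{- \frac{310}{57} + M}{5 + M}$ ($C{\left(M \right)} = \frac{\frac{310}{-57} + M}{\left(3 + 2\right) + M} = \frac{310 \left(- \frac{1}{57}\right) + M}{5 + M} = \frac{- \frac{310}{57} + M}{5 + M}$)
$C{\left(\left(P{\left(12 \right)} - 184\right) \left(-336 + 80\right) \right)} - -362308 = \frac{- \frac{310}{57} + \left(-6 - 184\right) \left(-336 + 80\right)}{5 + \left(-6 - 184\right) \left(-336 + 80\right)} - -362308 = \frac{- \frac{310}{57} - -48640}{5 - -48640} + 362308 = \frac{- \frac{310}{57} + 48640}{5 + 48640} + 362308 = \frac{1}{48645} \cdot \frac{2772170}{57} + 362308 = \frac{554434}{554553} + 362308 = \frac{200919542758}{554553}$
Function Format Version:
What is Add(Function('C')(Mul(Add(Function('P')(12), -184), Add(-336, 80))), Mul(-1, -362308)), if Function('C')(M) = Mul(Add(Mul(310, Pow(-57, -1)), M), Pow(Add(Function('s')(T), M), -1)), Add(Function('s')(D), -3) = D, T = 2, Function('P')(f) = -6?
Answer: Rational(200919542758, 554553) ≈ 3.6231e+5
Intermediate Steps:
Function('s')(D) = Add(3, D)
Function('C')(M) = Mul(Pow(Add(5, M), -1), Add(Rational(-310, 57), M)) (Function('C')(M) = Mul(Add(Mul(310, Pow(-57, -1)), M), Pow(Add(Add(3, 2), M), -1)) = Mul(Add(Mul(310, Rational(-1, 57)), M), Pow(Add(5, M), -1)) = Mul(Add(Rational(-310, 57), M), Pow(Add(5, M), -1)) = Mul(Pow(Add(5, M), -1), Add(Rational(-310, 57), M)))
Add(Function('C')(Mul(Add(Function('P')(12), -184), Add(-336, 80))), Mul(-1, -362308)) = Add(Mul(Pow(Add(5, Mul(Add(-6, -184), Add(-336, 80))), -1), Add(Rational(-310, 57), Mul(Add(-6, -184), Add(-336, 80)))), Mul(-1, -362308)) = Add(Mul(Pow(Add(5, Mul(-190, -256)), -1), Add(Rational(-310, 57), Mul(-190, -256))), 362308) = Add(Mul(Pow(Add(5, 48640), -1), Add(Rational(-310, 57), 48640)), 362308) = Add(Mul(Pow(48645, -1), Rational(2772170, 57)), 362308) = Add(Mul(Rational(1, 48645), Rational(2772170, 57)), 362308) = Add(Rational(554434, 554553), 362308) = Rational(200919542758, 554553)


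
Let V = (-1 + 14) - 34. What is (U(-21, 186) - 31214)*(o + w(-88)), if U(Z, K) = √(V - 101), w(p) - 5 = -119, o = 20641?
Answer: -640729778 + 20527*I*√122 ≈ -6.4073e+8 + 2.2673e+5*I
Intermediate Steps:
w(p) = -114 (w(p) = 5 - 119 = -114)
V = -21 (V = 13 - 34 = -21)
U(Z, K) = I*√122 (U(Z, K) = √(-21 - 101) = √(-122) = I*√122)
(U(-21, 186) - 31214)*(o + w(-88)) = (I*√122 - 31214)*(20641 - 114) = (-31214 + I*√122)*20527 = -640729778 + 20527*I*√122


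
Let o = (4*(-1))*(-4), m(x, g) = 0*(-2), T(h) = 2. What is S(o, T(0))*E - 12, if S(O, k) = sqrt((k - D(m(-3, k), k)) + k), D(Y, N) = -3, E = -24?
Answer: -12 - 24*sqrt(7) ≈ -75.498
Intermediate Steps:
m(x, g) = 0
o = 16 (o = -4*(-4) = 16)
S(O, k) = sqrt(3 + 2*k) (S(O, k) = sqrt((k - 1*(-3)) + k) = sqrt((k + 3) + k) = sqrt((3 + k) + k) = sqrt(3 + 2*k))
S(o, T(0))*E - 12 = sqrt(3 + 2*2)*(-24) - 12 = sqrt(3 + 4)*(-24) - 12 = sqrt(7)*(-24) - 12 = -24*sqrt(7) - 12 = -12 - 24*sqrt(7)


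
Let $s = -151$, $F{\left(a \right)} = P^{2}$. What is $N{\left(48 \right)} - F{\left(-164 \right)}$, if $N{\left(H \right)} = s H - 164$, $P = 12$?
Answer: $-7556$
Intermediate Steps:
$F{\left(a \right)} = 144$ ($F{\left(a \right)} = 12^{2} = 144$)
$N{\left(H \right)} = -164 - 151 H$ ($N{\left(H \right)} = - 151 H - 164 = -164 - 151 H$)
$N{\left(48 \right)} - F{\left(-164 \right)} = \left(-164 - 7248\right) - 144 = -7412 - 144 = -7556$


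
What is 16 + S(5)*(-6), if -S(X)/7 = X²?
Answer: 1066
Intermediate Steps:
S(X) = -7*X²
16 + S(5)*(-6) = 16 - 7*5²*(-6) = 16 - 7*25*(-6) = 16 - 175*(-6) = 16 + 1050 = 1066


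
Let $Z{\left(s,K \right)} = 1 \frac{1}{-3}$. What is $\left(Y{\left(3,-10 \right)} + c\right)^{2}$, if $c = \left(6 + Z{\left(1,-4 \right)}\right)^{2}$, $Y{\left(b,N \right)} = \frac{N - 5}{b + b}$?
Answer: $\frac{284089}{324} \approx 876.82$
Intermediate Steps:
$Y{\left(b,N \right)} = \frac{-5 + N}{2 b}$
$Z{\left(s,K \right)} = - \frac{1}{3}$ ($Z{\left(s,K \right)} = 1 \left(- \frac{1}{3}\right) = - \frac{1}{3}$)
$c = \frac{289}{9}$ ($c = \left(6 - \frac{1}{3}\right)^{2} = \left(\frac{17}{3}\right)^{2} = \frac{289}{9} \approx 32.111$)
$\left(Y{\left(3,-10 \right)} + c\right)^{2} = \left(\frac{-5 - 10}{2 \cdot 3} + \frac{289}{9}\right)^{2} = \left(\frac{1}{2} \cdot \frac{1}{3} \left(-15\right) + \frac{289}{9}\right)^{2} = \left(- \frac{5}{2} + \frac{289}{9}\right)^{2} = \left(\frac{533}{18}\right)^{2} = \frac{284089}{324}$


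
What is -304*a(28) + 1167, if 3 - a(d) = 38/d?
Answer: 4673/7 ≈ 667.57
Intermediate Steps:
a(d) = 3 - 38/d
-304*a(28) + 1167 = -304*(3 - 38/28) + 1167 = -304*(3 - 38*1/28) + 1167 = -304*(3 - 19/14) + 1167 = -304*23/14 + 1167 = -3496/7 + 1167 = 4673/7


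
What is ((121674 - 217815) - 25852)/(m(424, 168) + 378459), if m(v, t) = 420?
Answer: -121993/378879 ≈ -0.32198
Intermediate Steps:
((121674 - 217815) - 25852)/(m(424, 168) + 378459) = ((121674 - 217815) - 25852)/(420 + 378459) = (-96141 - 25852)/378879 = -121993*1/378879 = -121993/378879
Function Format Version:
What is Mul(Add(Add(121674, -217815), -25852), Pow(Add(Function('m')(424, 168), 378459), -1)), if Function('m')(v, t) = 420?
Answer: Rational(-121993, 378879) ≈ -0.32198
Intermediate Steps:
Mul(Add(Add(121674, -217815), -25852), Pow(Add(Function('m')(424, 168), 378459), -1)) = Mul(Add(Add(121674, -217815), -25852), Pow(Add(420, 378459), -1)) = Mul(Add(-96141, -25852), Pow(378879, -1)) = Mul(-121993, Rational(1, 378879)) = Rational(-121993, 378879)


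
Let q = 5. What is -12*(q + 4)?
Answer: -108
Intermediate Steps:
-12*(q + 4) = -12*(5 + 4) = -12*9 = -108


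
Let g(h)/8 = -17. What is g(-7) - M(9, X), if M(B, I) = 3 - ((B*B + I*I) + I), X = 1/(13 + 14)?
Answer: -42254/729 ≈ -57.962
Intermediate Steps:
g(h) = -136 (g(h) = 8*(-17) = -136)
X = 1/27 ≈ 0.037037
M(B, I) = 3 - I - B² - I² (M(B, I) = 3 - ((B² + I²) + I) = 3 - (I + B² + I²) = 3 + (-I - B² - I²) = 3 - I - B² - I²)
g(-7) - M(9, X) = -136 - (3 - 1*1/27 - 1*9² - (1/27)²) = -136 - (3 - 1/27 - 1*81 - 1*1/729) = -136 - (3 - 1/27 - 81 - 1/729) = -136 - 1*(-56890/729) = -136 + 56890/729 = -42254/729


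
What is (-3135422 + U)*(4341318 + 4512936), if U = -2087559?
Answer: -46245600411174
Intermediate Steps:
(-3135422 + U)*(4341318 + 4512936) = (-3135422 - 2087559)*(4341318 + 4512936) = -5222981*8854254 = -46245600411174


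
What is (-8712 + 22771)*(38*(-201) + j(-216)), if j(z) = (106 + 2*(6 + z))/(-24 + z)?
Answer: -12883709777/120 ≈ -1.0736e+8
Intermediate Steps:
j(z) = (118 + 2*z)/(-24 + z) (j(z) = (106 + (12 + 2*z))/(-24 + z) = (118 + 2*z)/(-24 + z))
(-8712 + 22771)*(38*(-201) + j(-216)) = (-8712 + 22771)*(38*(-201) + 2*(59 - 216)/(-24 - 216)) = 14059*(-7638 + 2*(-157)/(-240)) = 14059*(-7638 + 2*(-1/240)*(-157)) = 14059*(-7638 + 157/120) = 14059*(-916403/120) = -12883709777/120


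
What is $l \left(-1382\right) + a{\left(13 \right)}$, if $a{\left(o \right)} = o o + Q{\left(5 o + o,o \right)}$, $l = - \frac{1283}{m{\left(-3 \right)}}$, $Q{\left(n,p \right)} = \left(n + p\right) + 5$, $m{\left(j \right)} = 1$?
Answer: $1773371$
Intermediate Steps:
$Q{\left(n,p \right)} = 5 + n + p$
$l = -1283$ ($l = - \frac{1283}{1} = \left(-1283\right) 1 = -1283$)
$a{\left(o \right)} = 5 + o^{2} + 7 o$ ($a{\left(o \right)} = o o + \left(5 + \left(5 o + o\right) + o\right) = o^{2} + \left(5 + 6 o + o\right) = o^{2} + \left(5 + 7 o\right) = 5 + o^{2} + 7 o$)
$l \left(-1382\right) + a{\left(13 \right)} = \left(-1283\right) \left(-1382\right) + \left(5 + 13^{2} + 7 \cdot 13\right) = 1773106 + \left(5 + 169 + 91\right) = 1773106 + 265 = 1773371$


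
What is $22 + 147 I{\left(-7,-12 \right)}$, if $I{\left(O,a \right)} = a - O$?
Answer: $-713$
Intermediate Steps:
$22 + 147 I{\left(-7,-12 \right)} = 22 + 147 \left(-12 - -7\right) = 22 + 147 \left(-12 + 7\right) = 22 + 147 \left(-5\right) = 22 - 735 = -713$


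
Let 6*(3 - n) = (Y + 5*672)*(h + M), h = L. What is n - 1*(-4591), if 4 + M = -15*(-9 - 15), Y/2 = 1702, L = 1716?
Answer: -6993722/3 ≈ -2.3312e+6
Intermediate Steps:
Y = 3404 (Y = 2*1702 = 3404)
M = 356 (M = -4 - 15*(-9 - 15) = -4 - 15*(-24) = -4 + 360 = 356)
h = 1716
n = -7007495/3 (n = 3 - (3404 + 5*672)*(1716 + 356)/6 = 3 - (3404 + 3360)*2072/6 = 3 - 3382*2072/3 = 3 - ⅙*14015008 = 3 - 7007504/3 = -7007495/3 ≈ -2.3358e+6)
n - 1*(-4591) = -7007495/3 - 1*(-4591) = -7007495/3 + 4591 = -6993722/3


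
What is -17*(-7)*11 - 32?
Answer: 1277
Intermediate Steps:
-17*(-7)*11 - 32 = 119*11 - 32 = 1309 - 32 = 1277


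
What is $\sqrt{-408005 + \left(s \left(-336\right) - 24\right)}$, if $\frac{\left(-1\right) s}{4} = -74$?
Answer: $i \sqrt{507485} \approx 712.38 i$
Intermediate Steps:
$s = 296$ ($s = \left(-4\right) \left(-74\right) = 296$)
$\sqrt{-408005 + \left(s \left(-336\right) - 24\right)} = \sqrt{-408005 + \left(296 \left(-336\right) - 24\right)} = \sqrt{-408005 - 99480} = \sqrt{-507485} = i \sqrt{507485}$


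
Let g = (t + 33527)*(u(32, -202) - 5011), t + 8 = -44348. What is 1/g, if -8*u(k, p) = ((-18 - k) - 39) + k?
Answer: 8/433495699 ≈ 1.8455e-8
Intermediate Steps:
t = -44356 (t = -8 - 44348 = -44356)
u(k, p) = 57/8 (u(k, p) = -(((-18 - k) - 39) + k)/8 = -((-57 - k) + k)/8 = -⅛*(-57) = 57/8)
g = 433495699/8 (g = (-44356 + 33527)*(57/8 - 5011) = -10829*(-40031/8) = 433495699/8 ≈ 5.4187e+7)
1/g = 1/(433495699/8) = 8/433495699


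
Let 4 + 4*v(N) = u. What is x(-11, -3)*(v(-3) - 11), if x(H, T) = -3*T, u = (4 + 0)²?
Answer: -72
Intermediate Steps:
u = 16 (u = 4² = 16)
v(N) = 3 (v(N) = -1 + (¼)*16 = -1 + 4 = 3)
x(-11, -3)*(v(-3) - 11) = (-3*(-3))*(3 - 11) = 9*(-8) = -72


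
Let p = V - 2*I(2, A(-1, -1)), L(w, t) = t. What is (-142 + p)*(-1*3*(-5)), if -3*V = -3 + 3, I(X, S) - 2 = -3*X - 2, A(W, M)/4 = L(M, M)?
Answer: -1950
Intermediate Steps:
A(W, M) = 4*M
I(X, S) = -3*X (I(X, S) = 2 + (-3*X - 2) = 2 + (-2 - 3*X) = -3*X)
V = 0 (V = -(-3 + 3)/3 = -1/3*0 = 0)
p = 12 (p = 0 - (-6)*2 = 0 - 2*(-6) = 0 + 12 = 12)
(-142 + p)*(-1*3*(-5)) = (-142 + 12)*(-1*3*(-5)) = -(-390)*(-5) = -130*15 = -1950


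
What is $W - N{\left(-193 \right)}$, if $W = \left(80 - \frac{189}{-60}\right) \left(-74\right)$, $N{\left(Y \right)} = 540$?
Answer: $- \frac{66931}{10} \approx -6693.1$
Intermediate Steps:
$W = - \frac{61531}{10}$ ($W = \left(80 - - \frac{63}{20}\right) \left(-74\right) = \left(80 + \frac{63}{20}\right) \left(-74\right) = \frac{1663}{20} \left(-74\right) = - \frac{61531}{10} \approx -6153.1$)
$W - N{\left(-193 \right)} = - \frac{61531}{10} - 540 = - \frac{66931}{10}$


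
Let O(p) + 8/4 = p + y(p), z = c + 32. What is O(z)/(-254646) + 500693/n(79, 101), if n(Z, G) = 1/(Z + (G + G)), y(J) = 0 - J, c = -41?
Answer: 17913675489760/127323 ≈ 1.4069e+8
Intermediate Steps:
y(J) = -J
z = -9 (z = -41 + 32 = -9)
n(Z, G) = 1/(Z + 2*G)
O(p) = -2 (O(p) = -2 + (p - p) = -2 + 0 = -2)
O(z)/(-254646) + 500693/n(79, 101) = -2/(-254646) + 500693/(1/(79 + 2*101)) = -2*(-1/254646) + 500693/(1/(79 + 202)) = 1/127323 + 500693/(1/281) = 1/127323 + 500693*281 = 1/127323 + 140694733 = 17913675489760/127323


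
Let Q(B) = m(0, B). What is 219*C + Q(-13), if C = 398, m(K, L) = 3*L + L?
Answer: 87110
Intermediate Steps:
m(K, L) = 4*L
Q(B) = 4*B
219*C + Q(-13) = 219*398 + 4*(-13) = 87162 - 52 = 87110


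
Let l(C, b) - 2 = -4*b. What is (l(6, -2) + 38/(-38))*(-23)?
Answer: -207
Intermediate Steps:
l(C, b) = 2 - 4*b
(l(6, -2) + 38/(-38))*(-23) = ((2 - 4*(-2)) + 38/(-38))*(-23) = ((2 + 8) + 38*(-1/38))*(-23) = (10 - 1)*(-23) = 9*(-23) = -207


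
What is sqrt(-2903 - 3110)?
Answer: I*sqrt(6013) ≈ 77.544*I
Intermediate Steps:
sqrt(-2903 - 3110) = sqrt(-6013) = I*sqrt(6013)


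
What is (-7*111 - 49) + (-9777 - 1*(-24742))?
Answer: 14139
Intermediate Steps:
(-7*111 - 49) + (-9777 - 1*(-24742)) = (-777 - 49) + (-9777 + 24742) = -826 + 14965 = 14139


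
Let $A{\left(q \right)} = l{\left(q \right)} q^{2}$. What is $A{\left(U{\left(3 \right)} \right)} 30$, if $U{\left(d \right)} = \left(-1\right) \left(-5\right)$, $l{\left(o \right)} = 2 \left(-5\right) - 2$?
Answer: $-9000$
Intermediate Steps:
$l{\left(o \right)} = -12$ ($l{\left(o \right)} = -10 - 2 = -12$)
$U{\left(d \right)} = 5$
$A{\left(q \right)} = - 12 q^{2}$
$A{\left(U{\left(3 \right)} \right)} 30 = - 12 \cdot 5^{2} \cdot 30 = \left(-12\right) 25 \cdot 30 = \left(-300\right) 30 = -9000$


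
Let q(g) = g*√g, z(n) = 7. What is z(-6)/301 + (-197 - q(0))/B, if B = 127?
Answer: -8344/5461 ≈ -1.5279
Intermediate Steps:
q(g) = g^(3/2)
z(-6)/301 + (-197 - q(0))/B = 7/301 + (-197 - 0^(3/2))/127 = 7*(1/301) + (-197 - 1*0)*(1/127) = 1/43 + (-197 + 0)*(1/127) = 1/43 - 197*1/127 = 1/43 - 197/127 = -8344/5461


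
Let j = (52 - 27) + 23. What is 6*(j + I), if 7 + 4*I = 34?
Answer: 657/2 ≈ 328.50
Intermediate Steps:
j = 48 (j = 25 + 23 = 48)
I = 27/4 (I = -7/4 + (¼)*34 = -7/4 + 17/2 = 27/4 ≈ 6.7500)
6*(j + I) = 6*(48 + 27/4) = 6*(219/4) = 657/2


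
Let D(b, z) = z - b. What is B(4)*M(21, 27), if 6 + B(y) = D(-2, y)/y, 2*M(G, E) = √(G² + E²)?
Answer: -27*√130/4 ≈ -76.962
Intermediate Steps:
M(G, E) = √(E² + G²)/2 (M(G, E) = √(G² + E²)/2 = √(E² + G²)/2)
B(y) = -6 + (2 + y)/y (B(y) = -6 + (y - 1*(-2))/y = -6 + (y + 2)/y = -6 + (2 + y)/y)
B(4)*M(21, 27) = (-5 + 2/4)*(√(27² + 21²)/2) = (-5 + 2*(¼))*(√(729 + 441)/2) = (-5 + ½)*(√1170/2) = -9*3*√130/4 = -27*√130/4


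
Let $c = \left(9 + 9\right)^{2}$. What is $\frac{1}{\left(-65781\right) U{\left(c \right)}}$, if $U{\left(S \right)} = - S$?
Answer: $\frac{1}{21313044} \approx 4.692 \cdot 10^{-8}$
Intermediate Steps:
$c = 324$ ($c = 18^{2} = 324$)
$\frac{1}{\left(-65781\right) U{\left(c \right)}} = \frac{1}{\left(-65781\right) \left(\left(-1\right) 324\right)} = - \frac{1}{65781 \left(-324\right)} = \left(- \frac{1}{65781}\right) \left(- \frac{1}{324}\right) = \frac{1}{21313044}$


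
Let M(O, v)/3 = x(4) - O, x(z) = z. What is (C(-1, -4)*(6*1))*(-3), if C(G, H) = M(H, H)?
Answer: -432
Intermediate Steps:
M(O, v) = 12 - 3*O (M(O, v) = 3*(4 - O) = 12 - 3*O)
C(G, H) = 12 - 3*H
(C(-1, -4)*(6*1))*(-3) = ((12 - 3*(-4))*(6*1))*(-3) = ((12 + 12)*6)*(-3) = (24*6)*(-3) = 144*(-3) = -432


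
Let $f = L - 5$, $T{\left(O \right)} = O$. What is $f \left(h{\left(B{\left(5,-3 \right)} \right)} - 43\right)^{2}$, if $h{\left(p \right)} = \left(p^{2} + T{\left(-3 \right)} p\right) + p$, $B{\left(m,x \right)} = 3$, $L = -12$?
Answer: $-27200$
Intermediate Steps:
$h{\left(p \right)} = p^{2} - 2 p$ ($h{\left(p \right)} = \left(p^{2} - 3 p\right) + p = p^{2} - 2 p$)
$f = -17$ ($f = -12 - 5 = -17$)
$f \left(h{\left(B{\left(5,-3 \right)} \right)} - 43\right)^{2} = - 17 \left(3 \left(-2 + 3\right) - 43\right)^{2} = - 17 \left(3 \cdot 1 - 43\right)^{2} = - 17 \left(3 - 43\right)^{2} = - 17 \left(-40\right)^{2} = \left(-17\right) 1600 = -27200$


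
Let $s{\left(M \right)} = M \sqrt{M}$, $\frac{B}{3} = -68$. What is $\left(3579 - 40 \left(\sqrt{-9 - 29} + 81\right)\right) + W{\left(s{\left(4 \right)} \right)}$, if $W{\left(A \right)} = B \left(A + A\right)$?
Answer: $-2925 - 40 i \sqrt{38} \approx -2925.0 - 246.58 i$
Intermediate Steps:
$B = -204$ ($B = 3 \left(-68\right) = -204$)
$s{\left(M \right)} = M^{\frac{3}{2}}$
$W{\left(A \right)} = - 408 A$ ($W{\left(A \right)} = - 204 \left(A + A\right) = - 204 \cdot 2 A = - 408 A$)
$\left(3579 - 40 \left(\sqrt{-9 - 29} + 81\right)\right) + W{\left(s{\left(4 \right)} \right)} = \left(3579 - 40 \left(\sqrt{-9 - 29} + 81\right)\right) - 408 \cdot 4^{\frac{3}{2}} = \left(3579 - 40 \left(\sqrt{-38} + 81\right)\right) - 3264 = \left(3579 - 40 \left(i \sqrt{38} + 81\right)\right) - 3264 = \left(3579 - 40 \left(81 + i \sqrt{38}\right)\right) - 3264 = \left(3579 - \left(3240 + 40 i \sqrt{38}\right)\right) - 3264 = \left(339 - 40 i \sqrt{38}\right) - 3264 = -2925 - 40 i \sqrt{38}$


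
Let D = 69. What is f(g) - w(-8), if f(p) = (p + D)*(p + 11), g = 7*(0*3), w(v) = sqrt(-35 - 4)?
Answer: 759 - I*sqrt(39) ≈ 759.0 - 6.245*I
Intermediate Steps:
w(v) = I*sqrt(39) (w(v) = sqrt(-39) = I*sqrt(39))
g = 0 (g = 7*0 = 0)
f(p) = (11 + p)*(69 + p) (f(p) = (p + 69)*(p + 11) = (69 + p)*(11 + p) = (11 + p)*(69 + p))
f(g) - w(-8) = (759 + 0**2 + 80*0) - I*sqrt(39) = (759 + 0 + 0) - I*sqrt(39) = 759 - I*sqrt(39)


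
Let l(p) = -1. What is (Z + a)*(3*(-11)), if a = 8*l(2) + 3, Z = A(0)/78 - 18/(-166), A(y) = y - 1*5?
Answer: 352913/2158 ≈ 163.54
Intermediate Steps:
A(y) = -5 + y (A(y) = y - 5 = -5 + y)
Z = 287/6474 (Z = (-5 + 0)/78 - 18/(-166) = -5*1/78 - 18*(-1/166) = -5/78 + 9/83 = 287/6474 ≈ 0.044331)
a = -5 (a = 8*(-1) + 3 = -8 + 3 = -5)
(Z + a)*(3*(-11)) = (287/6474 - 5)*(3*(-11)) = -32083/6474*(-33) = 352913/2158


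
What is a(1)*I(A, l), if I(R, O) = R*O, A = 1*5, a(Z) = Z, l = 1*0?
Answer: 0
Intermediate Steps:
l = 0
A = 5
I(R, O) = O*R
a(1)*I(A, l) = 1*(0*5) = 1*0 = 0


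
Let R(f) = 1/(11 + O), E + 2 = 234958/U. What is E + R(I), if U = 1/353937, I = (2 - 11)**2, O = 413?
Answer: 35259979769057/424 ≈ 8.3160e+10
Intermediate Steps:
I = 81 (I = (-9)**2 = 81)
U = 1/353937 ≈ 2.8254e-6
E = 83160329644 (E = -2 + 234958/(1/353937) = -2 + 234958*353937 = -2 + 83160329646 = 83160329644)
R(f) = 1/424 (R(f) = 1/(11 + 413) = 1/424)
E + R(I) = 83160329644 + 1/424 = 35259979769057/424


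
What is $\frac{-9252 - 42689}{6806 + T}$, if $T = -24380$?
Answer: $\frac{51941}{17574} \approx 2.9556$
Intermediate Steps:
$\frac{-9252 - 42689}{6806 + T} = \frac{-9252 - 42689}{6806 - 24380} = - \frac{51941}{-17574} = \left(-51941\right) \left(- \frac{1}{17574}\right) = \frac{51941}{17574}$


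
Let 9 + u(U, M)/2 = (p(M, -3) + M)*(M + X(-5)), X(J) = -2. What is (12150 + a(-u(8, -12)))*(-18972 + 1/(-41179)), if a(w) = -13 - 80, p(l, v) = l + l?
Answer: -9419507003373/41179 ≈ -2.2875e+8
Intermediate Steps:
p(l, v) = 2*l
u(U, M) = -18 + 6*M*(-2 + M) (u(U, M) = -18 + 2*((2*M + M)*(M - 2)) = -18 + 2*((3*M)*(-2 + M)) = -18 + 2*(3*M*(-2 + M)) = -18 + 6*M*(-2 + M))
a(w) = -93
(12150 + a(-u(8, -12)))*(-18972 + 1/(-41179)) = (12150 - 93)*(-18972 + 1/(-41179)) = 12057*(-18972 - 1/41179) = 12057*(-781247989/41179) = -9419507003373/41179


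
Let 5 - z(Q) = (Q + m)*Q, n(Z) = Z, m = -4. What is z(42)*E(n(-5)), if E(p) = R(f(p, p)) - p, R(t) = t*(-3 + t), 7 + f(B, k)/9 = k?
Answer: -19080863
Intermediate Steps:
f(B, k) = -63 + 9*k
E(p) = -p + (-66 + 9*p)*(-63 + 9*p) (E(p) = (-63 + 9*p)*(-3 + (-63 + 9*p)) - p = (-63 + 9*p)*(-66 + 9*p) - p = (-66 + 9*p)*(-63 + 9*p) - p = -p + (-66 + 9*p)*(-63 + 9*p))
z(Q) = 5 - Q*(-4 + Q) (z(Q) = 5 - (Q - 4)*Q = 5 - (-4 + Q)*Q = 5 - Q*(-4 + Q))
z(42)*E(n(-5)) = (5 - 1*42² + 4*42)*(4158 - 1162*(-5) + 81*(-5)²) = (5 - 1*1764 + 168)*(4158 + 5810 + 81*25) = (5 - 1764 + 168)*(4158 + 5810 + 2025) = -1591*11993 = -19080863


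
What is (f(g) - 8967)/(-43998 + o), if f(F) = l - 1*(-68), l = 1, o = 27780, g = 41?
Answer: 1483/2703 ≈ 0.54865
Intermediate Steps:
f(F) = 69 (f(F) = 1 - 1*(-68) = 1 + 68 = 69)
(f(g) - 8967)/(-43998 + o) = (69 - 8967)/(-43998 + 27780) = -8898/(-16218) = -8898*(-1/16218) = 1483/2703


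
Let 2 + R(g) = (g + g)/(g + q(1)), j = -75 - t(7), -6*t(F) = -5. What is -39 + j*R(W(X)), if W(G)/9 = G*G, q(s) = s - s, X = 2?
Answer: -39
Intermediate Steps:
t(F) = ⅚ (t(F) = -⅙*(-5) = ⅚)
q(s) = 0
W(G) = 9*G² (W(G) = 9*(G*G) = 9*G²)
j = -455/6 (j = -75 - 1*⅚ = -75 - ⅚ = -455/6 ≈ -75.833)
R(g) = 0 (R(g) = -2 + (g + g)/(g + 0) = -2 + (2*g)/g = -2 + 2 = 0)
-39 + j*R(W(X)) = -39 - 455/6*0 = -39 + 0 = -39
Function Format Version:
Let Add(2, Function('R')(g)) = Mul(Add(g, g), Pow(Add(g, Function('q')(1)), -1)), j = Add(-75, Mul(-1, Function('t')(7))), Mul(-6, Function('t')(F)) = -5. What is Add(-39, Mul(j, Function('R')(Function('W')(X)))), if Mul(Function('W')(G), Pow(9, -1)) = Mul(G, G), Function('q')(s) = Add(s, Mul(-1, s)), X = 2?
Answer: -39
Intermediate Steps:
Function('t')(F) = Rational(5, 6) (Function('t')(F) = Mul(Rational(-1, 6), -5) = Rational(5, 6))
Function('q')(s) = 0
Function('W')(G) = Mul(9, Pow(G, 2)) (Function('W')(G) = Mul(9, Mul(G, G)) = Mul(9, Pow(G, 2)))
j = Rational(-455, 6) (j = Add(-75, Mul(-1, Rational(5, 6))) = Add(-75, Rational(-5, 6)) = Rational(-455, 6) ≈ -75.833)
Function('R')(g) = 0 (Function('R')(g) = Add(-2, Mul(Add(g, g), Pow(Add(g, 0), -1))) = Add(-2, Mul(Mul(2, g), Pow(g, -1))) = Add(-2, 2) = 0)
Add(-39, Mul(j, Function('R')(Function('W')(X)))) = Add(-39, Mul(Rational(-455, 6), 0)) = Add(-39, 0) = -39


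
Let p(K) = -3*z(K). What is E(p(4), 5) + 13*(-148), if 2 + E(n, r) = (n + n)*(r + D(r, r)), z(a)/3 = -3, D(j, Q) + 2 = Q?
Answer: -1494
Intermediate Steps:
D(j, Q) = -2 + Q
z(a) = -9 (z(a) = 3*(-3) = -9)
p(K) = 27 (p(K) = -3*(-9) = 27)
E(n, r) = -2 + 2*n*(-2 + 2*r) (E(n, r) = -2 + (n + n)*(r + (-2 + r)) = -2 + (2*n)*(-2 + 2*r) = -2 + 2*n*(-2 + 2*r))
E(p(4), 5) + 13*(-148) = (-2 - 4*27 + 4*27*5) + 13*(-148) = (-2 - 108 + 540) - 1924 = 430 - 1924 = -1494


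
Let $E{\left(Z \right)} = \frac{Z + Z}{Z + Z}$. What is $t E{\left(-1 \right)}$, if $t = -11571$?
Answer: $-11571$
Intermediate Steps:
$E{\left(Z \right)} = 1$ ($E{\left(Z \right)} = \frac{2 Z}{2 Z} = 2 Z \frac{1}{2 Z} = 1$)
$t E{\left(-1 \right)} = \left(-11571\right) 1 = -11571$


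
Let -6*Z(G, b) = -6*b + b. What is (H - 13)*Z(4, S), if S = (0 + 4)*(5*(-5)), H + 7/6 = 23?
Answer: -6625/9 ≈ -736.11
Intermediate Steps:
H = 131/6 (H = -7/6 + 23 = 131/6 ≈ 21.833)
S = -100 (S = 4*(-25) = -100)
Z(G, b) = 5*b/6 (Z(G, b) = -(-6*b + b)/6 = -(-5)*b/6 = 5*b/6)
(H - 13)*Z(4, S) = (131/6 - 13)*((⅚)*(-100)) = (53/6)*(-250/3) = -6625/9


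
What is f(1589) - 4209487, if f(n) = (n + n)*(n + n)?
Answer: 5890197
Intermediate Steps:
f(n) = 4*n² (f(n) = (2*n)*(2*n) = 4*n²)
f(1589) - 4209487 = 4*1589² - 4209487 = 4*2524921 - 4209487 = 10099684 - 4209487 = 5890197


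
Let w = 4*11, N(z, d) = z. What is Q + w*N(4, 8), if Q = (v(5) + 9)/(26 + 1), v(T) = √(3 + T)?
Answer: 529/3 + 2*√2/27 ≈ 176.44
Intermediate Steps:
w = 44
Q = ⅓ + 2*√2/27 (Q = (√(3 + 5) + 9)/(26 + 1) = (√8 + 9)/27 = (2*√2 + 9)*(1/27) = (9 + 2*√2)*(1/27) = ⅓ + 2*√2/27 ≈ 0.43809)
Q + w*N(4, 8) = (⅓ + 2*√2/27) + 44*4 = (⅓ + 2*√2/27) + 176 = 529/3 + 2*√2/27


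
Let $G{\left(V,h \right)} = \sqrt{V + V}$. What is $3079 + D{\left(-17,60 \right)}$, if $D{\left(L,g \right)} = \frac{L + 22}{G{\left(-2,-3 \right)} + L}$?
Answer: $\frac{902062}{293} - \frac{10 i}{293} \approx 3078.7 - 0.03413 i$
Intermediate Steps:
$G{\left(V,h \right)} = \sqrt{2} \sqrt{V}$ ($G{\left(V,h \right)} = \sqrt{2 V} = \sqrt{2} \sqrt{V}$)
$D{\left(L,g \right)} = \frac{22 + L}{L + 2 i}$ ($D{\left(L,g \right)} = \frac{L + 22}{\sqrt{2} \sqrt{-2} + L} = \frac{22 + L}{\sqrt{2} i \sqrt{2} + L} = \frac{22 + L}{2 i + L} = \frac{22 + L}{L + 2 i}$)
$3079 + D{\left(-17,60 \right)} = 3079 + \frac{22 - 17}{-17 + 2 i} = 3079 + \frac{-17 - 2 i}{293} \cdot 5 = 3079 + \frac{5 \left(-17 - 2 i\right)}{293}$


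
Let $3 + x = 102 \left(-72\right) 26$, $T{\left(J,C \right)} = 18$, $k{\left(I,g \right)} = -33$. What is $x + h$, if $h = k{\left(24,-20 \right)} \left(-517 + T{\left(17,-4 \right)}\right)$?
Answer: $-174480$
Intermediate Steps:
$h = 16467$ ($h = - 33 \left(-517 + 18\right) = \left(-33\right) \left(-499\right) = 16467$)
$x = -190947$ ($x = -3 + 102 \left(-72\right) 26 = -3 - 190944 = -190947$)
$x + h = -190947 + 16467 = -174480$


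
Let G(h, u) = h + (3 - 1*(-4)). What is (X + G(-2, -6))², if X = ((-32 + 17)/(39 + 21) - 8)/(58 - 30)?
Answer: 277729/12544 ≈ 22.140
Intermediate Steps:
G(h, u) = 7 + h (G(h, u) = h + (3 + 4) = h + 7 = 7 + h)
X = -33/112 (X = (-15/60 - 8)/28 = (-15*1/60 - 8)*(1/28) = (-¼ - 8)*(1/28) = -33/4*1/28 = -33/112 ≈ -0.29464)
(X + G(-2, -6))² = (-33/112 + (7 - 2))² = (-33/112 + 5)² = (527/112)² = 277729/12544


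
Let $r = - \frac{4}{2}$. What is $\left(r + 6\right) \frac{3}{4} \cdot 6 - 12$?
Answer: $6$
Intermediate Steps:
$r = -2$ ($r = \left(-4\right) \frac{1}{2} = -2$)
$\left(r + 6\right) \frac{3}{4} \cdot 6 - 12 = \left(-2 + 6\right) \frac{3}{4} \cdot 6 - 12 = 4 \cdot 3 \cdot \frac{1}{4} \cdot 6 - 12 = 4 \cdot \frac{3}{4} \cdot 6 - 12 = 3 \cdot 6 - 12 = 18 - 12 = 6$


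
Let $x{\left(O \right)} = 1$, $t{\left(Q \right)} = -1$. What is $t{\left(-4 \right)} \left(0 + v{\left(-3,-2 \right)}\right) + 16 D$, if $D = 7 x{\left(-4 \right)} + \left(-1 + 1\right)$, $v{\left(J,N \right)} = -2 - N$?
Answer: $112$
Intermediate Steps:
$D = 7$ ($D = 7 \cdot 1 + \left(-1 + 1\right) = 7 + 0 = 7$)
$t{\left(-4 \right)} \left(0 + v{\left(-3,-2 \right)}\right) + 16 D = - (0 - 0) + 16 \cdot 7 = - (0 + \left(-2 + 2\right)) + 112 = - (0 + 0) + 112 = \left(-1\right) 0 + 112 = 0 + 112 = 112$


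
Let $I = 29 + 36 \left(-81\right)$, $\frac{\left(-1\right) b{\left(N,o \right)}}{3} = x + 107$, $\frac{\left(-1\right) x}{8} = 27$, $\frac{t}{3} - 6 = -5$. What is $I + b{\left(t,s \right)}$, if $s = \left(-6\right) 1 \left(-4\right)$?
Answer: $-2560$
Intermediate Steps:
$t = 3$ ($t = 18 + 3 \left(-5\right) = 18 - 15 = 3$)
$x = -216$ ($x = \left(-8\right) 27 = -216$)
$s = 24$ ($s = \left(-6\right) \left(-4\right) = 24$)
$b{\left(N,o \right)} = 327$ ($b{\left(N,o \right)} = - 3 \left(-216 + 107\right) = \left(-3\right) \left(-109\right) = 327$)
$I = -2887$ ($I = 29 - 2916 = -2887$)
$I + b{\left(t,s \right)} = -2887 + 327 = -2560$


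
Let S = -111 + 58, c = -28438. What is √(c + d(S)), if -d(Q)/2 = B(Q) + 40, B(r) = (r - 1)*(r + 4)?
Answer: 7*I*√690 ≈ 183.88*I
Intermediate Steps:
B(r) = (-1 + r)*(4 + r)
S = -53
d(Q) = -72 - 6*Q - 2*Q² (d(Q) = -2*((-4 + Q² + 3*Q) + 40) = -2*(36 + Q² + 3*Q) = -72 - 6*Q - 2*Q²)
√(c + d(S)) = √(-28438 + (-72 - 6*(-53) - 2*(-53)²)) = √(-28438 + (-72 + 318 - 2*2809)) = √(-28438 + (-72 + 318 - 5618)) = √(-28438 - 5372) = √(-33810) = 7*I*√690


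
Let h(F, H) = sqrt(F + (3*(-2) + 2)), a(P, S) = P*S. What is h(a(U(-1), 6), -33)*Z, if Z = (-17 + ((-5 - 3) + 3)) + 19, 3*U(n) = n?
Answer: -3*I*sqrt(6) ≈ -7.3485*I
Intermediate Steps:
U(n) = n/3
h(F, H) = sqrt(-4 + F) (h(F, H) = sqrt(F + (-6 + 2)) = sqrt(F - 4) = sqrt(-4 + F))
Z = -3 (Z = (-17 + (-8 + 3)) + 19 = (-17 - 5) + 19 = -22 + 19 = -3)
h(a(U(-1), 6), -33)*Z = sqrt(-4 + ((1/3)*(-1))*6)*(-3) = sqrt(-4 - 1/3*6)*(-3) = sqrt(-4 - 2)*(-3) = sqrt(-6)*(-3) = (I*sqrt(6))*(-3) = -3*I*sqrt(6)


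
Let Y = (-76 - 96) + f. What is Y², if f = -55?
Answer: 51529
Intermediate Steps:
Y = -227 (Y = (-76 - 96) - 55 = -172 - 55 = -227)
Y² = (-227)² = 51529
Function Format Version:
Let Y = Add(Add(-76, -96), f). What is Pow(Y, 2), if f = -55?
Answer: 51529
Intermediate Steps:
Y = -227 (Y = Add(Add(-76, -96), -55) = Add(-172, -55) = -227)
Pow(Y, 2) = Pow(-227, 2) = 51529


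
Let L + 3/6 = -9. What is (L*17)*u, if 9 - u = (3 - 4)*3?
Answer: -1938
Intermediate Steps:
L = -19/2 (L = -½ - 9 = -19/2 ≈ -9.5000)
u = 12 (u = 9 - (3 - 4)*3 = 9 - (-1)*3 = 9 - 1*(-3) = 9 + 3 = 12)
(L*17)*u = -19/2*17*12 = -323/2*12 = -1938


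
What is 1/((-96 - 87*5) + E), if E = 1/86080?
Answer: -86080/45708479 ≈ -0.0018832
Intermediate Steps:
E = 1/86080 ≈ 1.1617e-5
1/((-96 - 87*5) + E) = 1/((-96 - 87*5) + 1/86080) = 1/((-96 - 435) + 1/86080) = 1/(-531 + 1/86080) = 1/(-45708479/86080) = -86080/45708479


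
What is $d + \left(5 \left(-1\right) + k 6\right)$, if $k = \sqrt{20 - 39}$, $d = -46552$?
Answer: $-46557 + 6 i \sqrt{19} \approx -46557.0 + 26.153 i$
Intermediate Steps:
$k = i \sqrt{19}$ ($k = \sqrt{-19} = i \sqrt{19} \approx 4.3589 i$)
$d + \left(5 \left(-1\right) + k 6\right) = -46552 + \left(5 \left(-1\right) + i \sqrt{19} \cdot 6\right) = -46552 - \left(5 - 6 i \sqrt{19}\right) = -46557 + 6 i \sqrt{19}$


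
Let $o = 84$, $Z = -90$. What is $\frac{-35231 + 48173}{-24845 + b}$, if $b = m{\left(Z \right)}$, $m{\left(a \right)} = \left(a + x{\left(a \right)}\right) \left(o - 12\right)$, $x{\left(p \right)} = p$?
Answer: $- \frac{12942}{37805} \approx -0.34234$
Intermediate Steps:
$m{\left(a \right)} = 144 a$ ($m{\left(a \right)} = \left(a + a\right) \left(84 - 12\right) = 2 a 72 = 144 a$)
$b = -12960$ ($b = 144 \left(-90\right) = -12960$)
$\frac{-35231 + 48173}{-24845 + b} = \frac{-35231 + 48173}{-24845 - 12960} = \frac{12942}{-37805} = 12942 \left(- \frac{1}{37805}\right) = - \frac{12942}{37805}$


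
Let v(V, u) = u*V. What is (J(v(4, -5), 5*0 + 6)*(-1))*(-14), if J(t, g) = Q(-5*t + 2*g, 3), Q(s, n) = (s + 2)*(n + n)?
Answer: 9576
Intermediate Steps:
v(V, u) = V*u
Q(s, n) = 2*n*(2 + s) (Q(s, n) = (2 + s)*(2*n) = 2*n*(2 + s))
J(t, g) = 12 - 30*t + 12*g (J(t, g) = 2*3*(2 + (-5*t + 2*g)) = 2*3*(2 - 5*t + 2*g) = 12 - 30*t + 12*g)
(J(v(4, -5), 5*0 + 6)*(-1))*(-14) = ((12 - 120*(-5) + 12*(5*0 + 6))*(-1))*(-14) = ((12 - 30*(-20) + 12*(0 + 6))*(-1))*(-14) = ((12 + 600 + 12*6)*(-1))*(-14) = ((12 + 600 + 72)*(-1))*(-14) = (684*(-1))*(-14) = -684*(-14) = 9576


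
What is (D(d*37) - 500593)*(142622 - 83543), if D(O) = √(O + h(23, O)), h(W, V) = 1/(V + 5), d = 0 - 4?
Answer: -29574533847 + 59079*I*√3026595/143 ≈ -2.9575e+10 + 7.1874e+5*I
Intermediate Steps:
d = -4
h(W, V) = 1/(5 + V)
D(O) = √(O + 1/(5 + O))
(D(d*37) - 500593)*(142622 - 83543) = (√((1 + (-4*37)*(5 - 4*37))/(5 - 4*37)) - 500593)*(142622 - 83543) = (√((1 - 148*(5 - 148))/(5 - 148)) - 500593)*59079 = (√((1 - 148*(-143))/(-143)) - 500593)*59079 = (√(-(1 + 21164)/143) - 500593)*59079 = (√(-1/143*21165) - 500593)*59079 = (√(-21165/143) - 500593)*59079 = (I*√3026595/143 - 500593)*59079 = (-500593 + I*√3026595/143)*59079 = -29574533847 + 59079*I*√3026595/143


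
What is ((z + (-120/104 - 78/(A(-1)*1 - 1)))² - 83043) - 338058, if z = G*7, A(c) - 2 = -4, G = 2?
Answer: -70911044/169 ≈ -4.1959e+5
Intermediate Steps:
A(c) = -2 (A(c) = 2 - 4 = -2)
z = 14 (z = 2*7 = 14)
((z + (-120/104 - 78/(A(-1)*1 - 1)))² - 83043) - 338058 = ((14 + (-120/104 - 78/(-2*1 - 1)))² - 83043) - 338058 = ((14 + (-120*1/104 - 78/(-2 - 1)))² - 83043) - 338058 = ((14 + (-15/13 - 78/(-3)))² - 83043) - 338058 = ((14 + (-15/13 - 78*(-⅓)))² - 83043) - 338058 = ((14 + (-15/13 + 26))² - 83043) - 338058 = ((14 + 323/13)² - 83043) - 338058 = ((505/13)² - 83043) - 338058 = (255025/169 - 83043) - 338058 = -13779242/169 - 338058 = -70911044/169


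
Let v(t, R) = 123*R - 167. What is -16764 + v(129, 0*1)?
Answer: -16931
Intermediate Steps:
v(t, R) = -167 + 123*R
-16764 + v(129, 0*1) = -16764 + (-167 + 123*(0*1)) = -16764 + (-167 + 123*0) = -16764 + (-167 + 0) = -16764 - 167 = -16931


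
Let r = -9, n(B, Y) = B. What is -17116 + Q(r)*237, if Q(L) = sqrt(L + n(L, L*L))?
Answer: -17116 + 711*I*sqrt(2) ≈ -17116.0 + 1005.5*I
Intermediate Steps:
Q(L) = sqrt(2)*sqrt(L) (Q(L) = sqrt(L + L) = sqrt(2*L) = sqrt(2)*sqrt(L))
-17116 + Q(r)*237 = -17116 + (sqrt(2)*sqrt(-9))*237 = -17116 + (sqrt(2)*(3*I))*237 = -17116 + (3*I*sqrt(2))*237 = -17116 + 711*I*sqrt(2)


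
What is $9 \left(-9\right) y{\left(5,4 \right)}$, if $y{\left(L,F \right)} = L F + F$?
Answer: $-1944$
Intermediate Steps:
$y{\left(L,F \right)} = F + F L$ ($y{\left(L,F \right)} = F L + F = F + F L$)
$9 \left(-9\right) y{\left(5,4 \right)} = 9 \left(-9\right) 4 \left(1 + 5\right) = - 81 \cdot 4 \cdot 6 = \left(-81\right) 24 = -1944$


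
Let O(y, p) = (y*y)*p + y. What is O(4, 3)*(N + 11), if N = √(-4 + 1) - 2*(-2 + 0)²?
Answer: 156 + 52*I*√3 ≈ 156.0 + 90.067*I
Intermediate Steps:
O(y, p) = y + p*y² (O(y, p) = y²*p + y = p*y² + y = y + p*y²)
N = -8 + I*√3 (N = √(-3) - 2*(-2)² = I*√3 - 2*4 = I*√3 - 8 = -8 + I*√3 ≈ -8.0 + 1.732*I)
O(4, 3)*(N + 11) = (4*(1 + 3*4))*((-8 + I*√3) + 11) = (4*(1 + 12))*(3 + I*√3) = (4*13)*(3 + I*√3) = 52*(3 + I*√3) = 156 + 52*I*√3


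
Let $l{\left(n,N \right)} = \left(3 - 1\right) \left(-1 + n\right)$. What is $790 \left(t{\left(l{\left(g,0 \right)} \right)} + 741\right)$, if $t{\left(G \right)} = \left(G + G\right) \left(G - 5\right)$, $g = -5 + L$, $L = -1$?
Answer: $1005670$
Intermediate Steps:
$g = -6$ ($g = -5 - 1 = -6$)
$l{\left(n,N \right)} = -2 + 2 n$ ($l{\left(n,N \right)} = 2 \left(-1 + n\right) = -2 + 2 n$)
$t{\left(G \right)} = 2 G \left(-5 + G\right)$
$790 \left(t{\left(l{\left(g,0 \right)} \right)} + 741\right) = 790 \left(2 \left(-2 + 2 \left(-6\right)\right) \left(-5 + \left(-2 + 2 \left(-6\right)\right)\right) + 741\right) = 790 \left(2 \left(-2 - 12\right) \left(-5 - 14\right) + 741\right) = 790 \left(2 \left(-14\right) \left(-5 - 14\right) + 741\right) = 790 \left(2 \left(-14\right) \left(-19\right) + 741\right) = 790 \left(532 + 741\right) = 790 \cdot 1273 = 1005670$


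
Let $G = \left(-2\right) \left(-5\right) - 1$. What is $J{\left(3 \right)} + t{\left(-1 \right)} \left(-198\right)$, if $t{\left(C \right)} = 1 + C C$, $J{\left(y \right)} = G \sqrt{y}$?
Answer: $-396 + 9 \sqrt{3} \approx -380.41$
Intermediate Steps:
$G = 9$ ($G = 10 - 1 = 9$)
$J{\left(y \right)} = 9 \sqrt{y}$
$t{\left(C \right)} = 1 + C^{2}$
$J{\left(3 \right)} + t{\left(-1 \right)} \left(-198\right) = 9 \sqrt{3} + \left(1 + \left(-1\right)^{2}\right) \left(-198\right) = 9 \sqrt{3} + \left(1 + 1\right) \left(-198\right) = 9 \sqrt{3} + 2 \left(-198\right) = 9 \sqrt{3} - 396 = -396 + 9 \sqrt{3}$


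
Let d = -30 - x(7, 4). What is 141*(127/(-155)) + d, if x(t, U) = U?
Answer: -23177/155 ≈ -149.53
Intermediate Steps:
d = -34 (d = -30 - 1*4 = -30 - 4 = -34)
141*(127/(-155)) + d = 141*(127/(-155)) - 34 = 141*(127*(-1/155)) - 34 = 141*(-127/155) - 34 = -17907/155 - 34 = -23177/155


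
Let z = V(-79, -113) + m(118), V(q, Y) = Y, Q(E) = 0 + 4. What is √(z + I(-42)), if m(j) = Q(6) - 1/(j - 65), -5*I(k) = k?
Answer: 2*I*√1766490/265 ≈ 10.031*I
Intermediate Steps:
Q(E) = 4
I(k) = -k/5
m(j) = 4 - 1/(-65 + j) (m(j) = 4 - 1/(j - 65) = 4 - 1/(-65 + j))
z = -5778/53 (z = -113 + (-261 + 4*118)/(-65 + 118) = -113 + (-261 + 472)/53 = -113 + (1/53)*211 = -113 + 211/53 = -5778/53 ≈ -109.02)
√(z + I(-42)) = √(-5778/53 - ⅕*(-42)) = √(-5778/53 + 42/5) = √(-26664/265) = 2*I*√1766490/265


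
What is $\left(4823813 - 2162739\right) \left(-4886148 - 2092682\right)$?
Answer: $-18571183063420$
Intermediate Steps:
$\left(4823813 - 2162739\right) \left(-4886148 - 2092682\right) = 2661074 \left(-6978830\right) = -18571183063420$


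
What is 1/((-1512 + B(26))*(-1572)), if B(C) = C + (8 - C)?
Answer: 1/2364288 ≈ 4.2296e-7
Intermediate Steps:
B(C) = 8
1/((-1512 + B(26))*(-1572)) = 1/((-1512 + 8)*(-1572)) = 1/(-1504*(-1572)) = 1/2364288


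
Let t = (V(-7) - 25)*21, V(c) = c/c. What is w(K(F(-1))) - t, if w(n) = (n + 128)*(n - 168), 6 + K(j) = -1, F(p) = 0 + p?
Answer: -20671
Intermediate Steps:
F(p) = p
K(j) = -7 (K(j) = -6 - 1 = -7)
V(c) = 1
w(n) = (-168 + n)*(128 + n) (w(n) = (128 + n)*(-168 + n) = (-168 + n)*(128 + n))
t = -504 (t = (1 - 25)*21 = -24*21 = -504)
w(K(F(-1))) - t = (-21504 + (-7)² - 40*(-7)) - 1*(-504) = (-21504 + 49 + 280) + 504 = -21175 + 504 = -20671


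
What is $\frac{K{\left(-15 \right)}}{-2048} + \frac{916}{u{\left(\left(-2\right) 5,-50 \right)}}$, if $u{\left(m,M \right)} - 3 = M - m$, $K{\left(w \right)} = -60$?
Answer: $- \frac{468437}{18944} \approx -24.727$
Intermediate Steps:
$u{\left(m,M \right)} = 3 + M - m$ ($u{\left(m,M \right)} = 3 + \left(M - m\right) = 3 + M - m$)
$\frac{K{\left(-15 \right)}}{-2048} + \frac{916}{u{\left(\left(-2\right) 5,-50 \right)}} = - \frac{60}{-2048} + \frac{916}{3 - 50 - \left(-2\right) 5} = \left(-60\right) \left(- \frac{1}{2048}\right) + \frac{916}{3 - 50 - -10} = \frac{15}{512} + \frac{916}{3 - 50 + 10} = \frac{15}{512} + \frac{916}{-37} = \frac{15}{512} + 916 \left(- \frac{1}{37}\right) = \frac{15}{512} - \frac{916}{37} = - \frac{468437}{18944}$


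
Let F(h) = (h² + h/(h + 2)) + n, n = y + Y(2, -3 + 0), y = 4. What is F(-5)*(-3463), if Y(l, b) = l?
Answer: -339374/3 ≈ -1.1312e+5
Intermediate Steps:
n = 6 (n = 4 + 2 = 6)
F(h) = 6 + h² + h/(2 + h) (F(h) = (h² + h/(h + 2)) + 6 = (h² + h/(2 + h)) + 6 = 6 + h² + h/(2 + h))
F(-5)*(-3463) = ((12 + (-5)³ + 2*(-5)² + 7*(-5))/(2 - 5))*(-3463) = ((12 - 125 + 2*25 - 35)/(-3))*(-3463) = -(12 - 125 + 50 - 35)/3*(-3463) = -⅓*(-98)*(-3463) = (98/3)*(-3463) = -339374/3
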